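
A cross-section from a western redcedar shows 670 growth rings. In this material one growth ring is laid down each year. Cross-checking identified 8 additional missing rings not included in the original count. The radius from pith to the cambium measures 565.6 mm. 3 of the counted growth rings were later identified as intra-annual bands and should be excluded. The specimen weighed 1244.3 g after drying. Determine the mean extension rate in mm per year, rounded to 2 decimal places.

True growth ring count = 670 − 3 + 8 = 675.
Mean rate = 565.6 mm / 675 years ≈ 0.84 mm per year.

0.84 mm per year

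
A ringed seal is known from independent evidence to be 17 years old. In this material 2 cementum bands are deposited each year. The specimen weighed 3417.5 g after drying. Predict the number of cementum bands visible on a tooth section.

34 cementum bands

Expected cementum bands: 17 × 2 = 34.
So 34 cementum bands should be present.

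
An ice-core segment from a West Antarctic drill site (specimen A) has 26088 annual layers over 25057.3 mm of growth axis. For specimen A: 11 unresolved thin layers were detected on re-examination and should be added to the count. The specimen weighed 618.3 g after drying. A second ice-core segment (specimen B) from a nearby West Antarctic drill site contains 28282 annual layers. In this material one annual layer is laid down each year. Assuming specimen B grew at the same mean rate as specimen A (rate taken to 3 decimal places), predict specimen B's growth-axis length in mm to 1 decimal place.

27150.7 mm

Specimen A: adjusted count: 26088 + 11 = 26099 annual layers.
A: Mean rate = 25057.3 mm / 26099 years ≈ 0.960 mm/year.
For B, 0.960 mm/year × 28282 years = 27150.7 mm.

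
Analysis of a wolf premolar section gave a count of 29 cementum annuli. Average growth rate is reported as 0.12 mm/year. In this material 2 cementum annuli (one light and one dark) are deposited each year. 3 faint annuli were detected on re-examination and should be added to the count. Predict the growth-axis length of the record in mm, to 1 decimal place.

True cementum annulus count = 29 + 3 = 32.
Dividing by 2 cementum annuli per year: 32 / 2 = 16 years.
Predicted length = 0.12 mm/year × 16 years = 1.9 mm.

1.9 mm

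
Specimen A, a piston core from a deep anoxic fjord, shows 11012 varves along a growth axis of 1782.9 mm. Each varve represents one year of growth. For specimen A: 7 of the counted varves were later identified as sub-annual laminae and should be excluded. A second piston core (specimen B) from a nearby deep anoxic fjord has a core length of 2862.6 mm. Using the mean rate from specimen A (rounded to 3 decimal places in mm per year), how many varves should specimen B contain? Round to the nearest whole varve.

17670 varves

Specimen A: adjusted count: 11012 − 7 = 11005 varves.
A: Mean rate = 1782.9 mm / 11005 years ≈ 0.162 mm/year.
B spans 2862.6 / 0.162 = 17670.37 years ≈ 17670 varves.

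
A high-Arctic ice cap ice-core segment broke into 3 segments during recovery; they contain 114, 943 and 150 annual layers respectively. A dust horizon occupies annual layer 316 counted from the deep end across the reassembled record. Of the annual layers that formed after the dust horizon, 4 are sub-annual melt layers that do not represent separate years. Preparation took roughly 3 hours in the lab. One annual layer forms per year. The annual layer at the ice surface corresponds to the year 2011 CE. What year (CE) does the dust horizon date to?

1124 CE

Total annual layers = 114 + 943 + 150 = 1207.
The dust horizon sits at annual layer 316 from the deep end, so 1207 − 316 = 891 annual layers formed after it.
Removing the 4 false annual layers leaves 891 − 4 = 887 true annual layers beyond the dust horizon.
Counting back 887 years from 2011 CE places the dust horizon in 2011 − 887 = 1124 CE.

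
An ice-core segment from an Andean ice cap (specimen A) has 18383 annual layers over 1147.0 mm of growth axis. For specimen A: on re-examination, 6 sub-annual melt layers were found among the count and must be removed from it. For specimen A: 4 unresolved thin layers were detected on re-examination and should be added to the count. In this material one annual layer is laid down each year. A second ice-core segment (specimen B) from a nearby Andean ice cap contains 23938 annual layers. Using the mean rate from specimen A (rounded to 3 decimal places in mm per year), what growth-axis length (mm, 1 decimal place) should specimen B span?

Specimen A: after corrections the count is 18383 − 6 + 4 = 18381 annual layers.
A: Extension rate ≈ 1147.0 / 18381 = 0.062 mm/yr.
For B, 0.062 mm/year × 23938 years = 1484.2 mm.

1484.2 mm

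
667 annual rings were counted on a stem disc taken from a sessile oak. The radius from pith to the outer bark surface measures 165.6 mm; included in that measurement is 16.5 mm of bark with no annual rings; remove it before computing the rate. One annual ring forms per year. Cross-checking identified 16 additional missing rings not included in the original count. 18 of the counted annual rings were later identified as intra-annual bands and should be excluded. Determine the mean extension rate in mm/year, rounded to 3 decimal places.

0.224 mm/year

Adjusted count: 667 − 18 + 16 = 665 annual rings.
Removing the 16.5 mm offcut leaves 165.6 − 16.5 = 149.1 mm.
Extension rate ≈ 149.1 / 665 = 0.224 mm/year.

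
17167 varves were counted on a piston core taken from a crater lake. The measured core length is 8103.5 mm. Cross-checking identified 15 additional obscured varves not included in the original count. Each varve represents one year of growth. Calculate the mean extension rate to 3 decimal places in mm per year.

0.472 mm per year

After corrections the count is 17167 + 15 = 17182 varves.
8103.5 mm over 17182 years gives 8103.5 / 17182 ≈ 0.472 mm per year.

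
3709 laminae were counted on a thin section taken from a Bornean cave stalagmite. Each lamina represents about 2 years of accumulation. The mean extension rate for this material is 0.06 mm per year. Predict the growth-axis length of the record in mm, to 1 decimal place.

Multiplying by 2 years per lamina: 3709 × 2 = 7418 years.
Predicted length = 0.06 mm/year × 7418 years = 445.1 mm.

445.1 mm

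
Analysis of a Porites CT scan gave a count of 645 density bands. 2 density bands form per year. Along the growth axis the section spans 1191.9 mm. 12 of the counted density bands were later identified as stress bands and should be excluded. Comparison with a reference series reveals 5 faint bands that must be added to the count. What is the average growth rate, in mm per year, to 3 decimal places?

3.736 mm per year

After corrections the count is 645 − 12 + 5 = 638 density bands.
Dividing by 2 density bands per year: 638 / 2 = 319 years.
1191.9 mm over 319 years gives 1191.9 / 319 ≈ 3.736 mm per year.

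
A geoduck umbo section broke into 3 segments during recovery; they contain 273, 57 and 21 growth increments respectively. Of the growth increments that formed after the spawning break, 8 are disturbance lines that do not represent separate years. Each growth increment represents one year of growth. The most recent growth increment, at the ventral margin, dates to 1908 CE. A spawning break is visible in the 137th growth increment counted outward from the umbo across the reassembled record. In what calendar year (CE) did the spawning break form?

1702 CE

Total growth increments = 273 + 57 + 21 = 351.
351 − 137 = 214 growth increments lie beyond the spawning break toward the ventral margin.
Removing the 8 false growth increments leaves 214 − 8 = 206 true growth increments beyond the spawning break.
1908 − 206 = 1702 CE.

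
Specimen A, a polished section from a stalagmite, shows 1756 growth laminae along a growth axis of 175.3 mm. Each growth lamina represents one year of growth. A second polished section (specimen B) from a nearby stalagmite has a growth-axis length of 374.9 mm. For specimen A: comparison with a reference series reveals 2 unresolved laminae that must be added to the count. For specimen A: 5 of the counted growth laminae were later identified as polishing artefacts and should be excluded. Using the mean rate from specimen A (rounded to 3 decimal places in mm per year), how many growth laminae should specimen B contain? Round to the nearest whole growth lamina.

Specimen A: true growth lamina count = 1756 − 5 + 2 = 1753.
A: 175.3 mm over 1753 years gives 175.3 / 1753 ≈ 0.100 mm per year.
For B, 374.9 / 0.100 = 3749.00 years ≈ 3749 growth laminae.

3749 growth laminae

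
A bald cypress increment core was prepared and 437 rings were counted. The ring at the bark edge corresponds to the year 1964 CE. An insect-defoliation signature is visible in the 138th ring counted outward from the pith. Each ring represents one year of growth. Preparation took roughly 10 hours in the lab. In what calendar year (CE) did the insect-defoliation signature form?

1665 CE

The insect-defoliation signature sits at ring 138 from the pith, so 437 − 138 = 299 rings formed after it.
The ring at the bark edge is 1964 CE, so the insect-defoliation signature dates to 1964 − 299 = 1665 CE.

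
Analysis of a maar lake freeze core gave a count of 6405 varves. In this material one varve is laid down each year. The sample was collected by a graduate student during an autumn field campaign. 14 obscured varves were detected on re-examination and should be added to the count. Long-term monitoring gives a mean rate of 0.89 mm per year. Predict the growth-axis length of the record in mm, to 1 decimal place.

True varve count = 6405 + 14 = 6419.
6419 years at 0.89 mm/year gives 0.89 × 6419 = 5712.9 mm.

5712.9 mm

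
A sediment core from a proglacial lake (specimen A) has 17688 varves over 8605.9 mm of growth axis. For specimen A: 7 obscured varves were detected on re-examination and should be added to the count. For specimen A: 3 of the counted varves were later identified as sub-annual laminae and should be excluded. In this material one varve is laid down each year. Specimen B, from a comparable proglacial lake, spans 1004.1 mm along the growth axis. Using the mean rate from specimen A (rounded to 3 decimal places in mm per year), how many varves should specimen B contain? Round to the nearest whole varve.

2066 varves

Specimen A: correcting the raw count gives 17688 − 3 + 7 = 17692 true varves.
A: Extension rate ≈ 8605.9 / 17692 = 0.486 mm/yr.
Specimen B: 1004.1 mm / 0.486 mm per year = 2066.05 years ≈ 2066 varves.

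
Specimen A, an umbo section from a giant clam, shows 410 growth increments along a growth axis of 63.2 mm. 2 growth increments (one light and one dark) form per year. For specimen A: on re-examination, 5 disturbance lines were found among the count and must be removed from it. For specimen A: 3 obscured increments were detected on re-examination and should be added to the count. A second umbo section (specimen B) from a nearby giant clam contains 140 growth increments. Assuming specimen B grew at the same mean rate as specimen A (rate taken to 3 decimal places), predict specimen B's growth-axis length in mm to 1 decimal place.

21.7 mm

Specimen A: adjusted count: 410 − 5 + 3 = 408 growth increments.
Specimen A: dividing by 2 growth increments per year: 408 / 2 = 204 years.
A: 63.2 mm over 204 years gives 63.2 / 204 ≈ 0.310 mm per year.
Specimen B: 140 growth increments at 2 per year is 140 / 2 = 70 years. B's length ≈ 0.310 × 70 = 21.7 mm.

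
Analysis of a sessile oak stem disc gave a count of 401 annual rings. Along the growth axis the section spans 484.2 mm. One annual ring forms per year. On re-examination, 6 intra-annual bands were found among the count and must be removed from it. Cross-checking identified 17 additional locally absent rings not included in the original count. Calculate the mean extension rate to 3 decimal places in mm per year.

1.175 mm per year

Correcting the raw count gives 401 − 6 + 17 = 412 true annual rings.
Extension rate ≈ 484.2 / 412 = 1.175 mm per year.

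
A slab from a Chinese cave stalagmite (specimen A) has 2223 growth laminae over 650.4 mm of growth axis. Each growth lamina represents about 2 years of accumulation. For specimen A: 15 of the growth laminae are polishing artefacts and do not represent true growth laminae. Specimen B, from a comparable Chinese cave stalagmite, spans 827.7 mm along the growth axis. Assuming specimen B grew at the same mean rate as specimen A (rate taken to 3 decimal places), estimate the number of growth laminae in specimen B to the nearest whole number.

2815 growth laminae

Specimen A: correcting the raw count gives 2223 − 15 = 2208 true growth laminae.
Specimen A: 2208 growth laminae at 2 years each span 2208 × 2 = 4416 years.
A: 650.4 mm over 4416 years gives 650.4 / 4416 ≈ 0.147 mm/yr.
Specimen B: 827.7 mm / 0.147 mm per year = 5630.61 years; at 2 years per growth lamina that is 5630.61 / 2 ≈ 2815 growth laminae.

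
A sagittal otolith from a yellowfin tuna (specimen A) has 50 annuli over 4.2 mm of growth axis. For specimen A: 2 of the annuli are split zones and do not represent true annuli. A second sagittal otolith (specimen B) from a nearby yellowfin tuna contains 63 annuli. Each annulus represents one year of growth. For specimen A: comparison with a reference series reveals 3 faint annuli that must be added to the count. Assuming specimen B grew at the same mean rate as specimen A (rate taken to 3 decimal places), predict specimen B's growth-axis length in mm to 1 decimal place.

Specimen A: correcting the raw count gives 50 − 2 + 3 = 51 true annuli.
A: Mean rate = 4.2 mm / 51 years ≈ 0.082 mm per year.
Length of B = 0.082 × 63 = 5.2 mm.

5.2 mm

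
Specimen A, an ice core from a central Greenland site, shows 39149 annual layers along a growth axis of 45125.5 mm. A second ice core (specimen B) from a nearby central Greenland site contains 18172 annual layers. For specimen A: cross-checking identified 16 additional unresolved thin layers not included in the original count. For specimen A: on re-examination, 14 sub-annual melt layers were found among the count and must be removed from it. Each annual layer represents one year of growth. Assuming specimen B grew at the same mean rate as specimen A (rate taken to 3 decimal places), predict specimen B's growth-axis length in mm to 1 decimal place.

20952.3 mm

Specimen A: adjusted count: 39149 − 14 + 16 = 39151 annual layers.
A: 45125.5 mm over 39151 years gives 45125.5 / 39151 ≈ 1.153 mm per year.
Length of B = 1.153 × 18172 = 20952.3 mm.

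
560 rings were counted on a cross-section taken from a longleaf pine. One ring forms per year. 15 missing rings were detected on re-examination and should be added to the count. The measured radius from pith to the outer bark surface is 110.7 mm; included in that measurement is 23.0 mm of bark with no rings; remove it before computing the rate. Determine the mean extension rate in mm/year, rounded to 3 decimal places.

0.153 mm/year

Correcting the raw count gives 560 + 15 = 575 true rings.
Removing the 23.0 mm offcut leaves 110.7 − 23.0 = 87.7 mm.
Mean rate = 87.7 mm / 575 years ≈ 0.153 mm/year.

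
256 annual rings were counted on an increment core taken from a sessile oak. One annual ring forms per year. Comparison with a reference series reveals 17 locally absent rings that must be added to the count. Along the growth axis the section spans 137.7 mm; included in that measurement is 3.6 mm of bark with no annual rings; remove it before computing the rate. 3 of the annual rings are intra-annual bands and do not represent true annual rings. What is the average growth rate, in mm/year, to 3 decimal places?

0.497 mm/year

True annual ring count = 256 − 3 + 17 = 270.
Removing the 3.6 mm offcut leaves 137.7 − 3.6 = 134.1 mm.
Extension rate ≈ 134.1 / 270 = 0.497 mm/year.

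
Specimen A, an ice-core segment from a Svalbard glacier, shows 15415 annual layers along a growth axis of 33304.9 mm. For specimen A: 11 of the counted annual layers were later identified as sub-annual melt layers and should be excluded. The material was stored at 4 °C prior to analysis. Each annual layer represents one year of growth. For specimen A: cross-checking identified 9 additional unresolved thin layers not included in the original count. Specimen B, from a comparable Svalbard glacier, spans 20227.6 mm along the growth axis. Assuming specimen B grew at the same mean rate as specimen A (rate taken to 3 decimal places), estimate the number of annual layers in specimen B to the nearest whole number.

9360 annual layers

Specimen A: after corrections the count is 15415 − 11 + 9 = 15413 annual layers.
A: 33304.9 mm over 15413 years gives 33304.9 / 15413 ≈ 2.161 mm/year.
For B, 20227.6 / 2.161 = 9360.30 years ≈ 9360 annual layers.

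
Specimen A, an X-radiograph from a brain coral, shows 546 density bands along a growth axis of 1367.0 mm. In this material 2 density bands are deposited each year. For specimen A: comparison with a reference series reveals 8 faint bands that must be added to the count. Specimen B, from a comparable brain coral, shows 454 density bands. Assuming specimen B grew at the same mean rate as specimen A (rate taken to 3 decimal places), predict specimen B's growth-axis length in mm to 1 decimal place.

1120.2 mm

Specimen A: correcting the raw count gives 546 + 8 = 554 true density bands.
Specimen A: with 2 density bands per year, 554 / 2 = 277 years.
A: Mean rate = 1367.0 mm / 277 years ≈ 4.935 mm per year.
Specimen B: dividing by 2 density bands per year: 454 / 2 = 227 years. Length of B = 4.935 × 227 = 1120.2 mm.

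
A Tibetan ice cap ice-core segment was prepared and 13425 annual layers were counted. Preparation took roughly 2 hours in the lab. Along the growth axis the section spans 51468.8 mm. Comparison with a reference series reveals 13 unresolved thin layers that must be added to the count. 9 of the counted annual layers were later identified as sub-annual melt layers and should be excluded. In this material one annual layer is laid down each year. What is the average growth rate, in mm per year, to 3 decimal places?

Adjusted count: 13425 − 9 + 13 = 13429 annual layers.
51468.8 mm over 13429 years gives 51468.8 / 13429 ≈ 3.833 mm per year.

3.833 mm per year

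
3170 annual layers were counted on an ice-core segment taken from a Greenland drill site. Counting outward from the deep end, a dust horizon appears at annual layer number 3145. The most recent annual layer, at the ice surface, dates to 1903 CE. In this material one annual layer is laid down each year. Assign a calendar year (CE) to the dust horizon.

Between annual layer 3145 and the ice surface there are 3170 − 3145 = 25 annual layers.
The annual layer at the ice surface is 1903 CE, so the dust horizon dates to 1903 − 25 = 1878 CE.

1878 CE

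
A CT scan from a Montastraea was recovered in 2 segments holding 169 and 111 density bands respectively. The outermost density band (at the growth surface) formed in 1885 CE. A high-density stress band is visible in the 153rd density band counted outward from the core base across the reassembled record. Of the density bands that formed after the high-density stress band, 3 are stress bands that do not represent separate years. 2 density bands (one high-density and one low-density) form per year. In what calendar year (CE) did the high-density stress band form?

Total density bands = 169 + 111 = 280.
The high-density stress band sits at density band 153 from the core base, so 280 − 153 = 127 density bands formed after it.
Removing the 3 false density bands leaves 127 − 3 = 124 true density bands beyond the high-density stress band.
With 2 density bands per year, 124 / 2 = 62 years.
Counting back 62 years from 1885 CE places the high-density stress band in 1885 − 62 = 1823 CE.

1823 CE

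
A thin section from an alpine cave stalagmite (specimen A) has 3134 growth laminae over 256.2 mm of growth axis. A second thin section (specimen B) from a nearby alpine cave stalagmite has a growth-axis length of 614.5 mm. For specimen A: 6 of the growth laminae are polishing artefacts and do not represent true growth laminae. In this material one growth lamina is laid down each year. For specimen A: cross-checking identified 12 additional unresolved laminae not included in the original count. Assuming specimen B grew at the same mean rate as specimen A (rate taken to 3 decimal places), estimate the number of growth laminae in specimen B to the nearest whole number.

Specimen A: correcting the raw count gives 3134 − 6 + 12 = 3140 true growth laminae.
A: 256.2 mm over 3140 years gives 256.2 / 3140 ≈ 0.082 mm per year.
For B, 614.5 / 0.082 = 7493.90 years ≈ 7494 growth laminae.

7494 growth laminae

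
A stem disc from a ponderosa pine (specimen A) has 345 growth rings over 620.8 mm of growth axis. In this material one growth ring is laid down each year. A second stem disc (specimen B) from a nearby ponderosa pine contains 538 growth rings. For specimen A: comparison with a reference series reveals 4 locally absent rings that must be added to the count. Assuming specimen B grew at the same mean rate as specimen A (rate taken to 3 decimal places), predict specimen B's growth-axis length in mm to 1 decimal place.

957.1 mm

Specimen A: true growth ring count = 345 + 4 = 349.
A: Mean rate = 620.8 mm / 349 years ≈ 1.779 mm/yr.
For B, 1.779 mm/year × 538 years = 957.1 mm.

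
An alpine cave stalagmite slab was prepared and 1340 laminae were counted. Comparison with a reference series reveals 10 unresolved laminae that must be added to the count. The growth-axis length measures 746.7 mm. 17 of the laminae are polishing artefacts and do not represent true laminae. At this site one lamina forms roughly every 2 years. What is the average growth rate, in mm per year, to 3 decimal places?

0.280 mm per year

Adjusted count: 1340 − 17 + 10 = 1333 laminae.
At 2 years per lamina, 1333 × 2 = 2666 years.
746.7 mm over 2666 years gives 746.7 / 2666 ≈ 0.280 mm per year.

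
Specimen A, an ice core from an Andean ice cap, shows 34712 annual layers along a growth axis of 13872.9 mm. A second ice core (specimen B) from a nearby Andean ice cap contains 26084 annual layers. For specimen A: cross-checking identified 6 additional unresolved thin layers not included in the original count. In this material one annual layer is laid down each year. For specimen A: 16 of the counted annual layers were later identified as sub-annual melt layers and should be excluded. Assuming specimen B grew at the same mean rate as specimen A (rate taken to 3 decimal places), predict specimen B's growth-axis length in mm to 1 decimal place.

10433.6 mm

Specimen A: true annual layer count = 34712 − 16 + 6 = 34702.
A: Mean rate = 13872.9 mm / 34702 years ≈ 0.400 mm/yr.
B's length ≈ 0.400 × 26084 = 10433.6 mm.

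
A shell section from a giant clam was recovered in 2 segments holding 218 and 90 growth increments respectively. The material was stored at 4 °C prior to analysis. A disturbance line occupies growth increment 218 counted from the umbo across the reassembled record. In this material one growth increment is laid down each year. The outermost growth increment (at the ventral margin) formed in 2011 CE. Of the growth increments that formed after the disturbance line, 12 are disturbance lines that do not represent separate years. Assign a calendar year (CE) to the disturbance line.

1933 CE

Total growth increments = 218 + 90 = 308.
308 − 218 = 90 growth increments lie beyond the disturbance line toward the ventral margin.
Excluding 12 false growth increments: 90 − 12 = 78.
The growth increment at the ventral margin is 2011 CE, so the disturbance line dates to 2011 − 78 = 1933 CE.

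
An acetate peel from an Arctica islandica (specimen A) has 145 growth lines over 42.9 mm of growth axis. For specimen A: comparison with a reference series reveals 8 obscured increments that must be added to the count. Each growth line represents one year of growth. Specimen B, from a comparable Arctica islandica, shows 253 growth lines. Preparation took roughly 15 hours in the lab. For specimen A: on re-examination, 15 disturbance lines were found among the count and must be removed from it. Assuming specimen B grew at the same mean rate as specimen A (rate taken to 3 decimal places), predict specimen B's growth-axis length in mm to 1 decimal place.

Specimen A: true growth line count = 145 − 15 + 8 = 138.
A: 42.9 mm over 138 years gives 42.9 / 138 ≈ 0.311 mm/yr.
Length of B = 0.311 × 253 = 78.7 mm.

78.7 mm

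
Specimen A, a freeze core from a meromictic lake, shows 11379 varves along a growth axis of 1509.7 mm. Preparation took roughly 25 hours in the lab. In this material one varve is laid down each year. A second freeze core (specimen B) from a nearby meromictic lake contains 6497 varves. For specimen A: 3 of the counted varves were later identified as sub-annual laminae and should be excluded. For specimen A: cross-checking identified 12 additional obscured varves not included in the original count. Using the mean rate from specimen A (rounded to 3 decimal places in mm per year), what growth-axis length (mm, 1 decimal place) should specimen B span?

864.1 mm

Specimen A: after corrections the count is 11379 − 3 + 12 = 11388 varves.
A: Extension rate ≈ 1509.7 / 11388 = 0.133 mm/yr.
For B, 0.133 mm/year × 6497 years = 864.1 mm.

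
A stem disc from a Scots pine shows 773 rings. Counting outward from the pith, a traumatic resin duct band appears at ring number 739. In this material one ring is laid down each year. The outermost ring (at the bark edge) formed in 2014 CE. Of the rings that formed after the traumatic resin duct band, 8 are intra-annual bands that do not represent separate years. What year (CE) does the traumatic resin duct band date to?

1988 CE

Between ring 739 and the bark edge there are 773 − 739 = 34 rings.
Removing the 8 false rings leaves 34 − 8 = 26 true rings beyond the traumatic resin duct band.
The ring at the bark edge is 2014 CE, so the traumatic resin duct band dates to 2014 − 26 = 1988 CE.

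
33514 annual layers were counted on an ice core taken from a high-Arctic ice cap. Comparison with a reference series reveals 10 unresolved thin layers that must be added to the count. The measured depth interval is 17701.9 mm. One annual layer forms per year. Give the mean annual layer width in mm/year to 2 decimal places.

Correcting the raw count gives 33514 + 10 = 33524 true annual layers.
Mean rate = 17701.9 mm / 33524 years ≈ 0.53 mm/year.

0.53 mm/year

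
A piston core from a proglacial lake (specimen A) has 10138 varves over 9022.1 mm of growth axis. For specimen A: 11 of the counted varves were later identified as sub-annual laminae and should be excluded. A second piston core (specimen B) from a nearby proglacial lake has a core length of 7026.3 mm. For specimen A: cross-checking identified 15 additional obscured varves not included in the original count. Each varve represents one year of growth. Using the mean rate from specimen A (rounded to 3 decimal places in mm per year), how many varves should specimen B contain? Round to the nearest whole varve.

Specimen A: adjusted count: 10138 − 11 + 15 = 10142 varves.
A: 9022.1 mm over 10142 years gives 9022.1 / 10142 ≈ 0.890 mm/yr.
For B, 7026.3 / 0.890 = 7894.72 years ≈ 7895 varves.

7895 varves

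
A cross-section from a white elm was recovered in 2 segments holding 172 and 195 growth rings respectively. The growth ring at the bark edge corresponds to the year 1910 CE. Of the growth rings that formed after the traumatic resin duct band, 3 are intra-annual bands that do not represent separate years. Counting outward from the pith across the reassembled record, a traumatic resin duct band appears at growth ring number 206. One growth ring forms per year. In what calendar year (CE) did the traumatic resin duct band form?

1752 CE

Total growth rings = 172 + 195 = 367.
Between growth ring 206 and the bark edge there are 367 − 206 = 161 growth rings.
Removing the 3 false growth rings leaves 161 − 3 = 158 true growth rings beyond the traumatic resin duct band.
Counting back 158 years from 1910 CE places the traumatic resin duct band in 1910 − 158 = 1752 CE.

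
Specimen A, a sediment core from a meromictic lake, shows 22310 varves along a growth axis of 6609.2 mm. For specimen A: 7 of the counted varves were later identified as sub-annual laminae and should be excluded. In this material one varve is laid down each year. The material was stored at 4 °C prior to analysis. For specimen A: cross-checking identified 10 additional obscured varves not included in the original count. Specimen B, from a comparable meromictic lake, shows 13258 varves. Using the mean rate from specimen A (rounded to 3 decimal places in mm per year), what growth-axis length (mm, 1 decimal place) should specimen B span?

Specimen A: after corrections the count is 22310 − 7 + 10 = 22313 varves.
A: Extension rate ≈ 6609.2 / 22313 = 0.296 mm/yr.
Length of B = 0.296 × 13258 = 3924.4 mm.

3924.4 mm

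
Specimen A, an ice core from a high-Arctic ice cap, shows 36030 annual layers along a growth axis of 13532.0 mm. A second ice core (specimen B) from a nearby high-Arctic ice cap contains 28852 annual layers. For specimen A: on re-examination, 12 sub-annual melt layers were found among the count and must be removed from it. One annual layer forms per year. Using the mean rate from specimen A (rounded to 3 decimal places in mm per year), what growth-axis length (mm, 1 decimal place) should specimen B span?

Specimen A: after corrections the count is 36030 − 12 = 36018 annual layers.
A: 13532.0 mm over 36018 years gives 13532.0 / 36018 ≈ 0.376 mm/year.
For B, 0.376 mm/year × 28852 years = 10848.4 mm.

10848.4 mm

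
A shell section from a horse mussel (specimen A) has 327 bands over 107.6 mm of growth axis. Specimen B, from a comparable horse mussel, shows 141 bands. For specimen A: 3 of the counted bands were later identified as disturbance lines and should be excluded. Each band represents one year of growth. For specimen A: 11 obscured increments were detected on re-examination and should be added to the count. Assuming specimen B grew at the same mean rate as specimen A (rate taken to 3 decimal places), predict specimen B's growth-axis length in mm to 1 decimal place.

45.3 mm

Specimen A: true band count = 327 − 3 + 11 = 335.
A: 107.6 mm over 335 years gives 107.6 / 335 ≈ 0.321 mm per year.
B's length ≈ 0.321 × 141 = 45.3 mm.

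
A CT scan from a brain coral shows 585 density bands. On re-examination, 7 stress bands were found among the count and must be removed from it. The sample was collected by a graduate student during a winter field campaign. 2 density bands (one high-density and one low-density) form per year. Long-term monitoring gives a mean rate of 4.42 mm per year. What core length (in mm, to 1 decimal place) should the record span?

1277.4 mm

After corrections the count is 585 − 7 = 578 density bands.
Dividing by 2 density bands per year: 578 / 2 = 289 years.
289 years at 4.42 mm/year gives 4.42 × 289 = 1277.4 mm.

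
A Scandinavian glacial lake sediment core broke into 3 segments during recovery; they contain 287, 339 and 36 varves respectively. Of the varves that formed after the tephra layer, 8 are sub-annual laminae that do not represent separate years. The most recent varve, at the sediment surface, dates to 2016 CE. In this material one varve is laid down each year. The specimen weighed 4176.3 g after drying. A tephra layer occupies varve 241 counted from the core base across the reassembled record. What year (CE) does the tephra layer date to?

1603 CE

Total varves = 287 + 339 + 36 = 662.
Between varve 241 and the sediment surface there are 662 − 241 = 421 varves.
Excluding 8 false varves: 421 − 8 = 413.
Counting back 413 years from 2016 CE places the tephra layer in 2016 − 413 = 1603 CE.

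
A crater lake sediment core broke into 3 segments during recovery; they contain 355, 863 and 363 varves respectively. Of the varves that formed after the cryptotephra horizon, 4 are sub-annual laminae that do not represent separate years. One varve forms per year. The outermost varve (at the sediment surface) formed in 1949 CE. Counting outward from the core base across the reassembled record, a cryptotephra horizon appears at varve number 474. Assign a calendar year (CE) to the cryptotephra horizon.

846 CE

Total varves = 355 + 863 + 363 = 1581.
1581 − 474 = 1107 varves lie beyond the cryptotephra horizon toward the sediment surface.
Excluding 4 false varves: 1107 − 4 = 1103.
The varve at the sediment surface is 1949 CE, so the cryptotephra horizon dates to 1949 − 1103 = 846 CE.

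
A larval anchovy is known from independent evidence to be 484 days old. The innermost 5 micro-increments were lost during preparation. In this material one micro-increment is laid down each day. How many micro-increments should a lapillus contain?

479 micro-increments

One micro-increment per day gives 484 micro-increments over 484 days.
484 − 5 missed = 479 micro-increments expected in the prepared section.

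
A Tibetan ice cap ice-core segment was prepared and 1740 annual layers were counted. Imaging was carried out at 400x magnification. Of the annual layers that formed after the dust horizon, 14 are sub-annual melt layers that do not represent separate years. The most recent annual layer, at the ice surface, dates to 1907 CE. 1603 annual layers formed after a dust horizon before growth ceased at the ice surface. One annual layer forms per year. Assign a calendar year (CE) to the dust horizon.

318 CE

There are 1603 annual layers younger than the dust horizon.
1603 − 14 false = 1589 true annual layers after the dust horizon.
The annual layer at the ice surface is 1907 CE, so the dust horizon dates to 1907 − 1589 = 318 CE.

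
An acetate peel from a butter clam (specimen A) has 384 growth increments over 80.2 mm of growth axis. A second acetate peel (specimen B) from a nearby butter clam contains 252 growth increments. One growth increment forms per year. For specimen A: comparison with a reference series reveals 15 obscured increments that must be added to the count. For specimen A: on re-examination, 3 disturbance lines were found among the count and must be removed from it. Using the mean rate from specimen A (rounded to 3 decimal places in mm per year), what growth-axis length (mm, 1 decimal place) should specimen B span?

51.2 mm

Specimen A: correcting the raw count gives 384 − 3 + 15 = 396 true growth increments.
A: Extension rate ≈ 80.2 / 396 = 0.203 mm/year.
For B, 0.203 mm/year × 252 years = 51.2 mm.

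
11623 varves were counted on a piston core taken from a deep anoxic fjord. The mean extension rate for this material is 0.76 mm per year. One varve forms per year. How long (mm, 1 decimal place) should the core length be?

11623 years of growth are recorded.
11623 years at 0.76 mm/year gives 0.76 × 11623 = 8833.5 mm.

8833.5 mm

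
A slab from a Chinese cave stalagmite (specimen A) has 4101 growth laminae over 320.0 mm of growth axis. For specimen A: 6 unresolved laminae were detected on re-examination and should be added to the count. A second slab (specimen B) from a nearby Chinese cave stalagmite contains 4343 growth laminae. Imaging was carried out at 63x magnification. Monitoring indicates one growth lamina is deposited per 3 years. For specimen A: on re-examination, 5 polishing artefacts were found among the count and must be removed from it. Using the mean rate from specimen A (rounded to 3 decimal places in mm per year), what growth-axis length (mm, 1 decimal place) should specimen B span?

338.8 mm

Specimen A: after corrections the count is 4101 − 5 + 6 = 4102 growth laminae.
Specimen A: at 3 years per growth lamina, 4102 × 3 = 12306 years.
A: 320.0 mm over 12306 years gives 320.0 / 12306 ≈ 0.026 mm/year.
Specimen B: at 3 years per growth lamina, 4343 × 3 = 13029 years. Length of B = 0.026 × 13029 = 338.8 mm.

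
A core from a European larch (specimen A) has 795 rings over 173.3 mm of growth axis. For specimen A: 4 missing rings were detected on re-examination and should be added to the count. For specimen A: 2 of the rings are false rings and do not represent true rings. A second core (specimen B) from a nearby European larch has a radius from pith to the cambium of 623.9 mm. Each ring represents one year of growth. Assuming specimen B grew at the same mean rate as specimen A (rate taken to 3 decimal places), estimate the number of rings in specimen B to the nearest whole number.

2875 rings

Specimen A: true ring count = 795 − 2 + 4 = 797.
A: Extension rate ≈ 173.3 / 797 = 0.217 mm per year.
For B, 623.9 / 0.217 = 2875.12 years ≈ 2875 rings.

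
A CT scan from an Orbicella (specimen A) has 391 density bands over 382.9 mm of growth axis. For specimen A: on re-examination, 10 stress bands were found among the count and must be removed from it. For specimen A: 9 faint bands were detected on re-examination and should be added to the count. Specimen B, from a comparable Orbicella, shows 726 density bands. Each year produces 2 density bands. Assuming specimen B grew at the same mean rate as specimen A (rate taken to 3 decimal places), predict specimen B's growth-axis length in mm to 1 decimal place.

Specimen A: after corrections the count is 391 − 10 + 9 = 390 density bands.
Specimen A: with 2 density bands per year, 390 / 2 = 195 years.
A: Mean rate = 382.9 mm / 195 years ≈ 1.964 mm/year.
Specimen B: dividing by 2 density bands per year: 726 / 2 = 363 years. Length of B = 1.964 × 363 = 712.9 mm.

712.9 mm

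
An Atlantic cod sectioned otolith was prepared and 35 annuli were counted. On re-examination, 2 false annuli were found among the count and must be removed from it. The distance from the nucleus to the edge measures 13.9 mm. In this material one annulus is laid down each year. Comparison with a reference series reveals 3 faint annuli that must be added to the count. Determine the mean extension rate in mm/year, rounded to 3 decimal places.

0.386 mm/year

Correcting the raw count gives 35 − 2 + 3 = 36 true annuli.
Extension rate ≈ 13.9 / 36 = 0.386 mm/year.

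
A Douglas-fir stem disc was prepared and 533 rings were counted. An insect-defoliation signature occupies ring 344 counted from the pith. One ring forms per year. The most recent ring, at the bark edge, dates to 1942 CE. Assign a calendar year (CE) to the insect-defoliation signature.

The insect-defoliation signature sits at ring 344 from the pith, so 533 − 344 = 189 rings formed after it.
Counting back 189 years from 1942 CE places the insect-defoliation signature in 1942 − 189 = 1753 CE.

1753 CE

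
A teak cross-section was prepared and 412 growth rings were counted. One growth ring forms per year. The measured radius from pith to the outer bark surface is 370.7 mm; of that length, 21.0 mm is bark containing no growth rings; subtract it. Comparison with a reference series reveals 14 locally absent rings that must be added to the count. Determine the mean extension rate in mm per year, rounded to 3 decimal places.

0.821 mm per year

Adjusted count: 412 + 14 = 426 growth rings.
Net length = 370.7 − 21.0 = 349.7 mm.
Extension rate ≈ 349.7 / 426 = 0.821 mm per year.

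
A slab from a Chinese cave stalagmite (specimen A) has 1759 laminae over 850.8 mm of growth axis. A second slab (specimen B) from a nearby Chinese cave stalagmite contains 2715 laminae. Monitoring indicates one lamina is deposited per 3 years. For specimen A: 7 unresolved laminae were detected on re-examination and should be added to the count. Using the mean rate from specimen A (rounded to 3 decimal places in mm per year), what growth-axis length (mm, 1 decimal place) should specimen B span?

Specimen A: adjusted count: 1759 + 7 = 1766 laminae.
Specimen A: at 3 years per lamina, 1766 × 3 = 5298 years.
A: 850.8 mm over 5298 years gives 850.8 / 5298 ≈ 0.161 mm/year.
Specimen B: at 3 years per lamina, 2715 × 3 = 8145 years. B's length ≈ 0.161 × 8145 = 1311.3 mm.

1311.3 mm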